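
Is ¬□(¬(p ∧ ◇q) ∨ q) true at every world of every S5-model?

Tableau for the negation □(¬(p ∧ ◇q) ∨ q):
1. □(¬(p ∧ ◇q) ∨ q), u
2. ¬(p ∧ ◇q) ∨ q, u
3. q, u
Accessibility: uRu
The negation has an open branch (countermodel exists).

Not valid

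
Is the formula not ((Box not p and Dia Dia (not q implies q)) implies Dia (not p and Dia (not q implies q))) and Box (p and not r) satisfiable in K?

Unsatisfiable (every branch closes)

1. not ((Box not p and Dia Dia (not q implies q)) implies Dia (not p and Dia (not q implies q))) and Box (p and not r), 0
2. not ((Box not p and Dia Dia (not q implies q)) implies Dia (not p and Dia (not q implies q))), 0   [and-rule on 1]
3. Box (p and not r), 0   [and-rule on 1]
4. Box not p and Dia Dia (not q implies q), 0   [neg-implies-rule on 2]
5. not Dia (not p and Dia (not q implies q)), 0   [neg-implies-rule on 2]
6. Box not p, 0   [and-rule on 4]
7. Dia Dia (not q implies q), 0   [and-rule on 4]
8. Dia (not q implies q), 1   [Dia-rule on 7: fresh world 1, 0R1]
9. p and not r, 1   [Box-rule on 3 via 0R1]
10. p, 1   [and-rule on 9]
11. not r, 1   [and-rule on 9]
12. not (not p and Dia (not q implies q)), 1   [neg-Dia-rule on 5 via 0R1]
13. not p, 1   [Box-rule on 6 via 0R1]
Accessibility: 0R1
Branch closes: p and not p both at 1.
Every branch closes; the branch above is one of them.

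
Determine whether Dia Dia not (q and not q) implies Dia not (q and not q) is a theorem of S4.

Valid in S4

Tableau for the negation not (Dia Dia not (q and not q) implies Dia not (q and not q)):
1. not (Dia Dia not (q and not q) implies Dia not (q and not q)), 0
2. Dia Dia not (q and not q), 0   [neg-implies-rule on 1]
3. not Dia not (q and not q), 0   [neg-implies-rule on 1]
4. q and not q, 0   [neg-Dia-rule on 3 via 0R0]
5. q, 0   [and-rule on 4]
6. not q, 0   [and-rule on 4]
Accessibility: 0R0
Branch closes: q and not q both at 0.
All branches of the negation close; one closing branch shown above.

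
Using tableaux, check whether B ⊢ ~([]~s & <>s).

Tableau for the negation []~s & <>s:
1. []~s & <>s, w0
2. []~s, w0
3. <>s, w0
4. ~s, w0
5. s, w1
6. ~s, w1
Accessibility: w0Rw0, w0Rw1, w1Rw0, w1Rw1
Branch closes: s and ~s both at w1.
All branches of the negation close; one closing branch shown above.

Valid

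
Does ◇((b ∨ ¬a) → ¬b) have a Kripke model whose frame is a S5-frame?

1. ◇((b ∨ ¬a) → ¬b), 0
2. (b ∨ ¬a) → ¬b, 1
3. ¬b, 1
Accessibility: 0R0, 0R1, 1R0, 1R1

Satisfiable (open branch found)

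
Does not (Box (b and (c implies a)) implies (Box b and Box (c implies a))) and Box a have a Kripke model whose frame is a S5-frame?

1. not (Box (b and (c implies a)) implies (Box b and Box (c implies a))) and Box a, w0
2. not (Box (b and (c implies a)) implies (Box b and Box (c implies a))), w0   [and-rule on 1]
3. Box a, w0   [and-rule on 1]
4. Box (b and (c implies a)), w0   [neg-implies-rule on 2]
5. not (Box b and Box (c implies a)), w0   [neg-implies-rule on 2]
6. a, w0   [Box-rule on 3 via w0Rw0]
7. b and (c implies a), w0   [Box-rule on 4 via w0Rw0]
8. b, w0   [and-rule on 7]
9. c implies a, w0   [and-rule on 7]
10. not Box b, w0   [neg-and-rule on 5 (branches; this branch)]
11. not b, w1   [neg-Box-rule on 10: fresh world w1, w0Rw1]
12. a, w1   [Box-rule on 3 via w0Rw1]
13. b and (c implies a), w1   [Box-rule on 4 via w0Rw1]
14. b, w1   [and-rule on 13]
15. c implies a, w1   [and-rule on 13]
Accessibility: w0Rw0, w0Rw1, w1Rw0, w1Rw1
Branch closes: b and not b both at w1.
All branches of the tableau close; one closing branch shown above.

Unsatisfiable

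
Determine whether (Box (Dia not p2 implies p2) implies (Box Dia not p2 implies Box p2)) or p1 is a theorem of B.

Tableau for the negation not ((Box (Dia not p2 implies p2) implies (Box Dia not p2 implies Box p2)) or p1):
1. not ((Box (Dia not p2 implies p2) implies (Box Dia not p2 implies Box p2)) or p1), w0
2. not (Box (Dia not p2 implies p2) implies (Box Dia not p2 implies Box p2)), w0
3. not p1, w0
4. Box (Dia not p2 implies p2), w0
5. not (Box Dia not p2 implies Box p2), w0
6. Box Dia not p2, w0
7. not Box p2, w0
8. Dia not p2 implies p2, w0
9. Dia not p2, w0
10. p2, w0
11. not p2, w1
12. Dia not p2 implies p2, w1
13. Dia not p2, w1
14. not Dia not p2, w1
15. p2, w1
Accessibility: w0Rw0, w0Rw1, w1Rw0, w1Rw1
Branch closes: p2 and not p2 both at w1.
Every branch of the negation's tableau closes; the branch above is one of them.

Yes, valid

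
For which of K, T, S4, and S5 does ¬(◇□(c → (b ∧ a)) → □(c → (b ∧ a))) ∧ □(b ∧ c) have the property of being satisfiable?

K, T, S4

S5-tableau for the formula:
1. ¬(◇□(c → (b ∧ a)) → □(c → (b ∧ a))) ∧ □(b ∧ c), u
2. ¬(◇□(c → (b ∧ a)) → □(c → (b ∧ a))), u
3. □(b ∧ c), u
4. ◇□(c → (b ∧ a)), u
5. ¬□(c → (b ∧ a)), u
6. b ∧ c, u
7. b, u
8. c, u
9. □(c → (b ∧ a)), v
10. b ∧ c, v
11. b, v
12. c, v
13. c → (b ∧ a), u
14. c → (b ∧ a), v
15. b ∧ a, u
16. a, u
17. b ∧ a, v
18. a, v
19. ¬(c → (b ∧ a)), w
20. c, w
21. ¬(b ∧ a), w
22. b ∧ c, w
23. b, w
24. c → (b ∧ a), w
25. ¬a, w
26. b ∧ a, w
27. a, w
Accessibility: uRu, uRv, uRw, vRu, vRv, vRw, wRu, wRv, wRw
Branch closes: a and ¬a both at w.
Every branch closes (one shown): unsatisfiable in S5.
S4-tableau for the formula:
1. ¬(◇□(c → (b ∧ a)) → □(c → (b ∧ a))) ∧ □(b ∧ c), u
2. ¬(◇□(c → (b ∧ a)) → □(c → (b ∧ a))), u
3. □(b ∧ c), u
4. ◇□(c → (b ∧ a)), u
5. ¬□(c → (b ∧ a)), u
6. b ∧ c, u
7. b, u
8. c, u
9. □(c → (b ∧ a)), v
10. b ∧ c, v
11. b, v
12. c, v
13. c → (b ∧ a), v
14. b ∧ a, v
15. a, v
16. ¬(c → (b ∧ a)), w
17. c, w
18. ¬(b ∧ a), w
19. b ∧ c, w
20. b, w
21. ¬a, w
Accessibility: uRu, uRv, uRw, vRv, wRw
Complete open branch: satisfiable in S4, hence also in K, T (this S4-model is also a K-model and a T-model).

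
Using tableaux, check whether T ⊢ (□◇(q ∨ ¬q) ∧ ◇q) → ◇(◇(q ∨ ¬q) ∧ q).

Tableau for the negation ¬((□◇(q ∨ ¬q) ∧ ◇q) → ◇(◇(q ∨ ¬q) ∧ q)):
1. ¬((□◇(q ∨ ¬q) ∧ ◇q) → ◇(◇(q ∨ ¬q) ∧ q)), 0
2. □◇(q ∨ ¬q) ∧ ◇q, 0
3. ¬◇(◇(q ∨ ¬q) ∧ q), 0
4. □◇(q ∨ ¬q), 0
5. ◇q, 0
6. ¬(◇(q ∨ ¬q) ∧ q), 0
7. ◇(q ∨ ¬q), 0
8. ¬q, 0
9. q, 1
10. ¬(◇(q ∨ ¬q) ∧ q), 1
11. ◇(q ∨ ¬q), 1
12. ¬◇(q ∨ ¬q), 1
13. ¬(q ∨ ¬q), 1
14. ¬q, 1
Accessibility: 0R0, 0R1, 1R1
Branch closes: q and ¬q both at 1.
Every branch of the negation's tableau closes; the branch above is one of them.

Valid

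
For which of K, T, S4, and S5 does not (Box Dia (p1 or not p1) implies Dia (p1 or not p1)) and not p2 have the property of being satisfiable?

K-tableau for the formula:
1. not (Box Dia (p1 or not p1) implies Dia (p1 or not p1)) and not p2, 0
2. not (Box Dia (p1 or not p1) implies Dia (p1 or not p1)), 0   [and-rule on 1]
3. not p2, 0   [and-rule on 1]
4. Box Dia (p1 or not p1), 0   [neg-implies-rule on 2]
5. not Dia (p1 or not p1), 0   [neg-implies-rule on 2]
Complete open branch: satisfiable in K.
T-tableau for the formula:
1. not (Box Dia (p1 or not p1) implies Dia (p1 or not p1)) and not p2, 0
2. not (Box Dia (p1 or not p1) implies Dia (p1 or not p1)), 0   [and-rule on 1]
3. not p2, 0   [and-rule on 1]
4. Box Dia (p1 or not p1), 0   [neg-implies-rule on 2]
5. not Dia (p1 or not p1), 0   [neg-implies-rule on 2]
6. Dia (p1 or not p1), 0   [Box-rule on 4 via 0R0]
7. not (p1 or not p1), 0   [neg-Dia-rule on 5 via 0R0]
8. not p1, 0   [neg-or-rule on 7]
9. p1, 0   [neg-or-rule on 7]
Accessibility: 0R0
Branch closes: p1 and not p1 both at 0.
Every branch closes (one shown): unsatisfiable in T, hence also in S4, S5 (every S4/S5-frame is a T-frame).

K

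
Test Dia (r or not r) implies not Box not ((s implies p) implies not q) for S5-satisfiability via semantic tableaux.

1. Dia (r or not r) implies not Box not ((s implies p) implies not q), w0
2. not Box not ((s implies p) implies not q), w0
3. (s implies p) implies not q, w1
4. not q, w1
Accessibility: w0Rw0, w0Rw1, w1Rw0, w1Rw1

Yes, satisfiable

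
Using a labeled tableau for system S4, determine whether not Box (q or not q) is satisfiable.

No, unsatisfiable

1. not Box (q or not q), w0
2. not (q or not q), w1
3. not q, w1
4. q, w1
Accessibility: w0Rw0, w0Rw1, w1Rw1
Branch closes: q and not q both at w1.
(One branch shown.) All branches close.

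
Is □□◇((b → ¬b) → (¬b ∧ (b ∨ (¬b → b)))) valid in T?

Tableau for the negation ¬□□◇((b → ¬b) → (¬b ∧ (b ∨ (¬b → b)))):
1. ¬□□◇((b → ¬b) → (¬b ∧ (b ∨ (¬b → b)))), u
2. ¬□◇((b → ¬b) → (¬b ∧ (b ∨ (¬b → b)))), v   [¬□-rule on 1: fresh world v, uRv]
3. ¬◇((b → ¬b) → (¬b ∧ (b ∨ (¬b → b)))), w   [¬□-rule on 2: fresh world w, vRw]
4. ¬((b → ¬b) → (¬b ∧ (b ∨ (¬b → b)))), w   [¬◇-rule on 3 via wRw]
5. b → ¬b, w   [¬→-rule on 4]
6. ¬(¬b ∧ (b ∨ (¬b → b))), w   [¬→-rule on 4]
7. ¬b, w   [→-rule on 5 (branches; this branch)]
8. ¬(b ∨ (¬b → b)), w   [¬∧-rule on 6 (branches; this branch)]
9. ¬(¬b → b), w   [¬∨-rule on 8]
Accessibility: uRu, uRv, vRv, vRw, wRw
The negation has an open branch (countermodel exists).

Invalid (countermodel exists)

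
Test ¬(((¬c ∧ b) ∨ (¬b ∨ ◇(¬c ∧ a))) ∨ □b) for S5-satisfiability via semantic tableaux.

Yes, satisfiable

1. ¬(((¬c ∧ b) ∨ (¬b ∨ ◇(¬c ∧ a))) ∨ □b), u
2. ¬((¬c ∧ b) ∨ (¬b ∨ ◇(¬c ∧ a))), u
3. ¬□b, u
4. ¬(¬c ∧ b), u
5. ¬(¬b ∨ ◇(¬c ∧ a)), u
6. b, u
7. ¬◇(¬c ∧ a), u
8. ¬(¬c ∧ a), u
9. c, u
10. ¬a, u
11. ¬b, v
12. ¬(¬c ∧ a), v
13. ¬a, v
Accessibility: uRu, uRv, vRu, vRv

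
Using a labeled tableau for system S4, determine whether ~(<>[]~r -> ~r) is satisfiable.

1. ~(<>[]~r -> ~r), w0
2. <>[]~r, w0
3. r, w0
4. []~r, w1
5. ~r, w1
Accessibility: w0Rw0, w0Rw1, w1Rw1

Satisfiable (open branch found)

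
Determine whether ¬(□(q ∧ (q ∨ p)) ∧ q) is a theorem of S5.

Not valid

Tableau for the negation □(q ∧ (q ∨ p)) ∧ q:
1. □(q ∧ (q ∨ p)) ∧ q, w0
2. □(q ∧ (q ∨ p)), w0
3. q, w0
4. q ∧ (q ∨ p), w0
5. q ∨ p, w0
6. p, w0
Accessibility: w0Rw0
The negation has an open branch (countermodel exists).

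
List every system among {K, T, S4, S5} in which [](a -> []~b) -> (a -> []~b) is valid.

K-tableau for the negation ~([](a -> []~b) -> (a -> []~b)):
1. ~([](a -> []~b) -> (a -> []~b)), u
2. [](a -> []~b), u   [~->-rule on 1]
3. ~(a -> []~b), u   [~->-rule on 1]
4. a, u   [~->-rule on 3]
5. ~[]~b, u   [~->-rule on 3]
6. b, v   [~[]-rule on 5: fresh world v, uRv]
7. a -> []~b, v   [[]-rule on 2 via uRv]
8. []~b, v   [->-rule on 7 (branches; this branch)]
Accessibility: uRv
Complete open branch: countermodel on a K-frame, so not valid in K.
T-tableau for the negation ~([](a -> []~b) -> (a -> []~b)):
1. ~([](a -> []~b) -> (a -> []~b)), u
2. [](a -> []~b), u   [~->-rule on 1]
3. ~(a -> []~b), u   [~->-rule on 1]
4. a, u   [~->-rule on 3]
5. ~[]~b, u   [~->-rule on 3]
6. a -> []~b, u   [[]-rule on 2 via uRu]
7. []~b, u   [->-rule on 6 (branches; this branch)]
8. ~b, u   [[]-rule on 7 via uRu]
9. b, v   [~[]-rule on 5: fresh world v, uRv]
10. a -> []~b, v   [[]-rule on 2 via uRv]
11. ~b, v   [[]-rule on 7 via uRv]
Accessibility: uRu, uRv, vRv
Branch closes: b and ~b both at v.
Every branch closes (one shown): valid in T, hence also in S4, S5 (every theorem of T is a theorem of S4 and S5).

T, S4, S5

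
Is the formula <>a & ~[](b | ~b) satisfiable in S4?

Unsatisfiable

1. <>a & ~[](b | ~b), 0
2. <>a, 0
3. ~[](b | ~b), 0
4. a, 1
5. ~(b | ~b), 2
6. ~b, 2
7. b, 2
Accessibility: 0R0, 0R1, 0R2, 1R1, 2R2
Branch closes: b and ~b both at 2.
Every branch closes; the branch above is one of them.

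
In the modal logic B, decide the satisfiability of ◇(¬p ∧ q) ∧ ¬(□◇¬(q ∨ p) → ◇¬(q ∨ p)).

Unsatisfiable (every branch closes)

1. ◇(¬p ∧ q) ∧ ¬(□◇¬(q ∨ p) → ◇¬(q ∨ p)), w0
2. ◇(¬p ∧ q), w0   [∧-rule on 1]
3. ¬(□◇¬(q ∨ p) → ◇¬(q ∨ p)), w0   [∧-rule on 1]
4. □◇¬(q ∨ p), w0   [¬→-rule on 3]
5. ¬◇¬(q ∨ p), w0   [¬→-rule on 3]
6. ◇¬(q ∨ p), w0   [□-rule on 4 via w0Rw0]
7. q ∨ p, w0   [¬◇-rule on 5 via w0Rw0]
8. p, w0   [∨-rule on 7 (branches; this branch)]
9. ¬p ∧ q, w1   [◇-rule on 2: fresh world w1, w0Rw1]
10. ¬p, w1   [∧-rule on 9]
11. q, w1   [∧-rule on 9]
12. ◇¬(q ∨ p), w1   [□-rule on 4 via w0Rw1]
13. q ∨ p, w1   [¬◇-rule on 5 via w0Rw1]
14. ¬(q ∨ p), w2   [◇-rule on 6: fresh world w2, w0Rw2]
15. ¬q, w2   [¬∨-rule on 14]
16. ¬p, w2   [¬∨-rule on 14]
17. ◇¬(q ∨ p), w2   [□-rule on 4 via w0Rw2]
18. q ∨ p, w2   [¬◇-rule on 5 via w0Rw2]
19. p, w2   [∨-rule on 18 (branches; this branch)]
Accessibility: w0Rw0, w0Rw1, w0Rw2, w1Rw0, w1Rw1, w2Rw0, w2Rw2
Branch closes: p and ¬p both at w2.
(One branch shown.) All branches close.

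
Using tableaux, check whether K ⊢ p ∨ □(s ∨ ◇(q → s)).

No, not valid

Tableau for the negation ¬(p ∨ □(s ∨ ◇(q → s))):
1. ¬(p ∨ □(s ∨ ◇(q → s))), 0
2. ¬p, 0
3. ¬□(s ∨ ◇(q → s)), 0
4. ¬(s ∨ ◇(q → s)), 1
5. ¬s, 1
6. ¬◇(q → s), 1
Accessibility: 0R1
The negation has an open branch (countermodel exists).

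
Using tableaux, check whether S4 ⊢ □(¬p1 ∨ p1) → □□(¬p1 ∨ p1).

Tableau for the negation ¬(□(¬p1 ∨ p1) → □□(¬p1 ∨ p1)):
1. ¬(□(¬p1 ∨ p1) → □□(¬p1 ∨ p1)), u
2. □(¬p1 ∨ p1), u
3. ¬□□(¬p1 ∨ p1), u
4. ¬p1 ∨ p1, u
5. p1, u
6. ¬□(¬p1 ∨ p1), v
7. ¬p1 ∨ p1, v
8. p1, v
9. ¬(¬p1 ∨ p1), w
10. p1, w
11. ¬p1, w
Accessibility: uRu, uRv, uRw, vRv, vRw, wRw
Branch closes: p1 and ¬p1 both at w.
Every branch of the negation's tableau closes; the branch above is one of them.

Yes, valid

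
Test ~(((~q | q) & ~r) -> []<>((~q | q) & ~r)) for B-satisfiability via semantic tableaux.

Unsatisfiable (every branch closes)

1. ~(((~q | q) & ~r) -> []<>((~q | q) & ~r)), 0
2. (~q | q) & ~r, 0   [~->-rule on 1]
3. ~[]<>((~q | q) & ~r), 0   [~->-rule on 1]
4. ~q | q, 0   [&-rule on 2]
5. ~r, 0   [&-rule on 2]
6. q, 0   [|-rule on 4 (branches; this branch)]
7. ~<>((~q | q) & ~r), 1   [~[]-rule on 3: fresh world 1, 0R1]
8. ~((~q | q) & ~r), 0   [~<>-rule on 7 via 1R0]
9. ~((~q | q) & ~r), 1   [~<>-rule on 7 via 1R1]
10. ~(~q | q), 0   [~&-rule on 8 (branches; this branch)]
11. ~q, 0   [~|-rule on 10]
Accessibility: 0R0, 0R1, 1R0, 1R1
Branch closes: q and ~q both at 0.
All branches of the tableau close; one closing branch shown above.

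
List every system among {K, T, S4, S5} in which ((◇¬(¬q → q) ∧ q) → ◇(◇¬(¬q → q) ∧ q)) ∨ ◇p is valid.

T, S4, S5

T-tableau for the negation ¬(((◇¬(¬q → q) ∧ q) → ◇(◇¬(¬q → q) ∧ q)) ∨ ◇p):
1. ¬(((◇¬(¬q → q) ∧ q) → ◇(◇¬(¬q → q) ∧ q)) ∨ ◇p), 0
2. ¬((◇¬(¬q → q) ∧ q) → ◇(◇¬(¬q → q) ∧ q)), 0
3. ¬◇p, 0
4. ◇¬(¬q → q) ∧ q, 0
5. ¬◇(◇¬(¬q → q) ∧ q), 0
6. ◇¬(¬q → q), 0
7. q, 0
8. ¬p, 0
9. ¬(◇¬(¬q → q) ∧ q), 0
10. ¬◇¬(¬q → q), 0
11. ¬q → q, 0
12. ¬(¬q → q), 1
13. ¬q, 1
14. ¬p, 1
15. ¬(◇¬(¬q → q) ∧ q), 1
16. ¬q → q, 1
17. q, 1
Accessibility: 0R0, 0R1, 1R1
Branch closes: q and ¬q both at 1.
Every branch closes (one shown): valid in T, hence also in S4, S5 (every theorem of T is a theorem of S4 and S5).
K-tableau for the negation ¬(((◇¬(¬q → q) ∧ q) → ◇(◇¬(¬q → q) ∧ q)) ∨ ◇p):
1. ¬(((◇¬(¬q → q) ∧ q) → ◇(◇¬(¬q → q) ∧ q)) ∨ ◇p), 0
2. ¬((◇¬(¬q → q) ∧ q) → ◇(◇¬(¬q → q) ∧ q)), 0
3. ¬◇p, 0
4. ◇¬(¬q → q) ∧ q, 0
5. ¬◇(◇¬(¬q → q) ∧ q), 0
6. ◇¬(¬q → q), 0
7. q, 0
8. ¬(¬q → q), 1
9. ¬q, 1
10. ¬p, 1
11. ¬(◇¬(¬q → q) ∧ q), 1
Accessibility: 0R1
Complete open branch: countermodel on a K-frame, so not valid in K.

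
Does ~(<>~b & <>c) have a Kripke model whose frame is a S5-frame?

Satisfiable

1. ~(<>~b & <>c), 0
2. ~<>c, 0
3. ~c, 0
Accessibility: 0R0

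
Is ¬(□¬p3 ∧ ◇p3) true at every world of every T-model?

Valid in T

Tableau for the negation □¬p3 ∧ ◇p3:
1. □¬p3 ∧ ◇p3, 0
2. □¬p3, 0
3. ◇p3, 0
4. ¬p3, 0
5. p3, 1
6. ¬p3, 1
Accessibility: 0R0, 0R1, 1R1
Branch closes: p3 and ¬p3 both at 1.
Every branch of the negation's tableau closes; the branch above is one of them.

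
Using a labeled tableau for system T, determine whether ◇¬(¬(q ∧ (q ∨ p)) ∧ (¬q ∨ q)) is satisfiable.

1. ◇¬(¬(q ∧ (q ∨ p)) ∧ (¬q ∨ q)), 0
2. ¬(¬(q ∧ (q ∨ p)) ∧ (¬q ∨ q)), 1
3. q ∧ (q ∨ p), 1
4. q, 1
5. q ∨ p, 1
6. p, 1
Accessibility: 0R0, 0R1, 1R1

Yes, satisfiable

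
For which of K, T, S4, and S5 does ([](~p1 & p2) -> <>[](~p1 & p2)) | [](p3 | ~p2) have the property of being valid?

K-tableau for the negation ~(([](~p1 & p2) -> <>[](~p1 & p2)) | [](p3 | ~p2)):
1. ~(([](~p1 & p2) -> <>[](~p1 & p2)) | [](p3 | ~p2)), 0
2. ~([](~p1 & p2) -> <>[](~p1 & p2)), 0
3. ~[](p3 | ~p2), 0
4. [](~p1 & p2), 0
5. ~<>[](~p1 & p2), 0
6. ~(p3 | ~p2), 1
7. ~p3, 1
8. p2, 1
9. ~p1 & p2, 1
10. ~p1, 1
11. ~[](~p1 & p2), 1
12. ~(~p1 & p2), 2
13. ~p2, 2
Accessibility: 0R1, 1R2
Complete open branch: countermodel on a K-frame, so not valid in K.
T-tableau for the negation ~(([](~p1 & p2) -> <>[](~p1 & p2)) | [](p3 | ~p2)):
1. ~(([](~p1 & p2) -> <>[](~p1 & p2)) | [](p3 | ~p2)), 0
2. ~([](~p1 & p2) -> <>[](~p1 & p2)), 0
3. ~[](p3 | ~p2), 0
4. [](~p1 & p2), 0
5. ~<>[](~p1 & p2), 0
6. ~p1 & p2, 0
7. ~p1, 0
8. p2, 0
9. ~[](~p1 & p2), 0
10. ~(p3 | ~p2), 1
11. ~p3, 1
12. p2, 1
13. ~p1 & p2, 1
14. ~p1, 1
15. ~[](~p1 & p2), 1
16. ~(~p1 & p2), 2
17. ~p1 & p2, 2
18. ~p1, 2
19. p2, 2
20. ~[](~p1 & p2), 2
21. ~p2, 2
Accessibility: 0R0, 0R1, 0R2, 1R1, 2R2
Branch closes: p2 and ~p2 both at 2.
Every branch closes (one shown): valid in T, hence also in S4, S5 (every theorem of T is a theorem of S4 and S5).

T, S4, S5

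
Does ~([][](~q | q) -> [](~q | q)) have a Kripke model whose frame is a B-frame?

Unsatisfiable (every branch closes)

1. ~([][](~q | q) -> [](~q | q)), 0
2. [][](~q | q), 0   [~->-rule on 1]
3. ~[](~q | q), 0   [~->-rule on 1]
4. [](~q | q), 0   [[]-rule on 2 via 0R0]
5. ~q | q, 0   [[]-rule on 4 via 0R0]
6. q, 0   [|-rule on 5 (branches; this branch)]
7. ~(~q | q), 1   [~[]-rule on 3: fresh world 1, 0R1]
8. q, 1   [~|-rule on 7]
9. ~q, 1   [~|-rule on 7]
Accessibility: 0R0, 0R1, 1R0, 1R1
Branch closes: q and ~q both at 1.
Every branch closes; the branch above is one of them.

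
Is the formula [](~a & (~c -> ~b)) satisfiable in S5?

Yes, satisfiable

1. [](~a & (~c -> ~b)), 0
2. ~a & (~c -> ~b), 0
3. ~a, 0
4. ~c -> ~b, 0
5. ~b, 0
Accessibility: 0R0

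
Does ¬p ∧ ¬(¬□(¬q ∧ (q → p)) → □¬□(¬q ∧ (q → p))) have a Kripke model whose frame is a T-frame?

1. ¬p ∧ ¬(¬□(¬q ∧ (q → p)) → □¬□(¬q ∧ (q → p))), u
2. ¬p, u
3. ¬(¬□(¬q ∧ (q → p)) → □¬□(¬q ∧ (q → p))), u
4. ¬□(¬q ∧ (q → p)), u
5. ¬□¬□(¬q ∧ (q → p)), u
6. ¬(¬q ∧ (q → p)), v
7. ¬(q → p), v
8. q, v
9. ¬p, v
10. □(¬q ∧ (q → p)), w
11. ¬q ∧ (q → p), w
12. ¬q, w
13. q → p, w
14. p, w
Accessibility: uRu, uRv, uRw, vRv, wRw

Satisfiable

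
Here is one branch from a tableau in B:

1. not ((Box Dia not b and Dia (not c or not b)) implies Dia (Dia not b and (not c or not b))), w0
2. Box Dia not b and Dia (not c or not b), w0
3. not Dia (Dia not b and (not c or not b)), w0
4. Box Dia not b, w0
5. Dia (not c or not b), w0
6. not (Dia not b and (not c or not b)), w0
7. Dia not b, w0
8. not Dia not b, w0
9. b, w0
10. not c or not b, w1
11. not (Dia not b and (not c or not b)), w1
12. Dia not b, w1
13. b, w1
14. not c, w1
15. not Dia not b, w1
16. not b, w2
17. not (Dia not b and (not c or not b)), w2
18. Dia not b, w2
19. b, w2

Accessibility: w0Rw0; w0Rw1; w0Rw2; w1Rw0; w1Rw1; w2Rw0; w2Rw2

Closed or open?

Both b and not b appear at w2.

Closed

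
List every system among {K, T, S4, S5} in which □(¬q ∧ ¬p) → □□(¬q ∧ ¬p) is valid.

T-tableau for the negation ¬(□(¬q ∧ ¬p) → □□(¬q ∧ ¬p)):
1. ¬(□(¬q ∧ ¬p) → □□(¬q ∧ ¬p)), u
2. □(¬q ∧ ¬p), u
3. ¬□□(¬q ∧ ¬p), u
4. ¬q ∧ ¬p, u
5. ¬q, u
6. ¬p, u
7. ¬□(¬q ∧ ¬p), v
8. ¬q ∧ ¬p, v
9. ¬q, v
10. ¬p, v
11. ¬(¬q ∧ ¬p), w
12. p, w
Accessibility: uRu, uRv, vRv, vRw, wRw
Complete open branch: countermodel on a T-frame, so not valid in T, nor in K (the same frame is also a K-frame).
S4-tableau for the negation ¬(□(¬q ∧ ¬p) → □□(¬q ∧ ¬p)):
1. ¬(□(¬q ∧ ¬p) → □□(¬q ∧ ¬p)), u
2. □(¬q ∧ ¬p), u
3. ¬□□(¬q ∧ ¬p), u
4. ¬q ∧ ¬p, u
5. ¬q, u
6. ¬p, u
7. ¬□(¬q ∧ ¬p), v
8. ¬q ∧ ¬p, v
9. ¬q, v
10. ¬p, v
11. ¬(¬q ∧ ¬p), w
12. ¬q ∧ ¬p, w
13. ¬q, w
14. ¬p, w
15. p, w
Accessibility: uRu, uRv, uRw, vRv, vRw, wRw
Branch closes: p and ¬p both at w.
Every branch closes (one shown): valid in S4, hence also in S5 (every theorem of S4 is a theorem of S5).

S4, S5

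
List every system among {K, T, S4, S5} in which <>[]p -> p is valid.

S5

S5-tableau for the negation ~(<>[]p -> p):
1. ~(<>[]p -> p), u
2. <>[]p, u   [~->-rule on 1]
3. ~p, u   [~->-rule on 1]
4. []p, v   [<>-rule on 2: fresh world v, uRv]
5. p, u   [[]-rule on 4 via vRu]
Accessibility: uRu, uRv, vRu, vRv
Branch closes: p and ~p both at u.
Every branch closes (one shown): valid in S5.
S4-tableau for the negation ~(<>[]p -> p):
1. ~(<>[]p -> p), u
2. <>[]p, u   [~->-rule on 1]
3. ~p, u   [~->-rule on 1]
4. []p, v   [<>-rule on 2: fresh world v, uRv]
5. p, v   [[]-rule on 4 via vRv]
Accessibility: uRu, uRv, vRv
Complete open branch: countermodel on an S4-frame, so not valid in S4, nor in K, T (the same frame is also a K-frame and a T-frame).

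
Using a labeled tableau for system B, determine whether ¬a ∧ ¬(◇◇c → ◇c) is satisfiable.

Satisfiable (open branch found)

1. ¬a ∧ ¬(◇◇c → ◇c), 0
2. ¬a, 0
3. ¬(◇◇c → ◇c), 0
4. ◇◇c, 0
5. ¬◇c, 0
6. ¬c, 0
7. ◇c, 1
8. ¬c, 1
9. c, 2
Accessibility: 0R0, 0R1, 1R0, 1R1, 1R2, 2R1, 2R2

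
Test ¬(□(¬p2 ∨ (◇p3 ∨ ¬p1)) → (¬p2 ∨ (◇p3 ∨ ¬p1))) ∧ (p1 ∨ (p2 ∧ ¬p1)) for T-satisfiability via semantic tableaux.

No, unsatisfiable

1. ¬(□(¬p2 ∨ (◇p3 ∨ ¬p1)) → (¬p2 ∨ (◇p3 ∨ ¬p1))) ∧ (p1 ∨ (p2 ∧ ¬p1)), u
2. ¬(□(¬p2 ∨ (◇p3 ∨ ¬p1)) → (¬p2 ∨ (◇p3 ∨ ¬p1))), u
3. p1 ∨ (p2 ∧ ¬p1), u
4. □(¬p2 ∨ (◇p3 ∨ ¬p1)), u
5. ¬(¬p2 ∨ (◇p3 ∨ ¬p1)), u
6. p2, u
7. ¬(◇p3 ∨ ¬p1), u
8. ¬◇p3, u
9. p1, u
10. ¬p2 ∨ (◇p3 ∨ ¬p1), u
11. ¬p3, u
12. ◇p3 ∨ ¬p1, u
13. ◇p3, u
14. p3, v
15. ¬p2 ∨ (◇p3 ∨ ¬p1), v
16. ¬p3, v
Accessibility: uRu, uRv, vRv
Branch closes: p3 and ¬p3 both at v.
(One branch shown.) All branches close.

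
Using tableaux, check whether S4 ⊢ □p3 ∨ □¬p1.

Tableau for the negation ¬(□p3 ∨ □¬p1):
1. ¬(□p3 ∨ □¬p1), w0
2. ¬□p3, w0
3. ¬□¬p1, w0
4. ¬p3, w1
5. p1, w2
Accessibility: w0Rw0, w0Rw1, w0Rw2, w1Rw1, w2Rw2
The negation has an open branch (countermodel exists).

Invalid (countermodel exists)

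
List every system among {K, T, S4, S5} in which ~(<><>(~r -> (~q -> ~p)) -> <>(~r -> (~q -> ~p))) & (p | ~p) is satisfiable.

K, T

T-tableau for the formula:
1. ~(<><>(~r -> (~q -> ~p)) -> <>(~r -> (~q -> ~p))) & (p | ~p), w0
2. ~(<><>(~r -> (~q -> ~p)) -> <>(~r -> (~q -> ~p))), w0   [&-rule on 1]
3. p | ~p, w0   [&-rule on 1]
4. <><>(~r -> (~q -> ~p)), w0   [~->-rule on 2]
5. ~<>(~r -> (~q -> ~p)), w0   [~->-rule on 2]
6. ~(~r -> (~q -> ~p)), w0   [~<>-rule on 5 via w0Rw0]
7. ~r, w0   [~->-rule on 6]
8. ~(~q -> ~p), w0   [~->-rule on 6]
9. ~q, w0   [~->-rule on 8]
10. p, w0   [~->-rule on 8]
11. <>(~r -> (~q -> ~p)), w1   [<>-rule on 4: fresh world w1, w0Rw1]
12. ~(~r -> (~q -> ~p)), w1   [~<>-rule on 5 via w0Rw1]
13. ~r, w1   [~->-rule on 12]
14. ~(~q -> ~p), w1   [~->-rule on 12]
15. ~q, w1   [~->-rule on 14]
16. p, w1   [~->-rule on 14]
17. ~r -> (~q -> ~p), w2   [<>-rule on 11: fresh world w2, w1Rw2]
18. ~q -> ~p, w2   [->-rule on 17 (branches; this branch)]
19. ~p, w2   [->-rule on 18 (branches; this branch)]
Accessibility: w0Rw0, w0Rw1, w1Rw1, w1Rw2, w2Rw2
Complete open branch: satisfiable in T, hence also in K (this T-model is also a K-model).
S4-tableau for the formula:
1. ~(<><>(~r -> (~q -> ~p)) -> <>(~r -> (~q -> ~p))) & (p | ~p), w0
2. ~(<><>(~r -> (~q -> ~p)) -> <>(~r -> (~q -> ~p))), w0   [&-rule on 1]
3. p | ~p, w0   [&-rule on 1]
4. <><>(~r -> (~q -> ~p)), w0   [~->-rule on 2]
5. ~<>(~r -> (~q -> ~p)), w0   [~->-rule on 2]
6. ~(~r -> (~q -> ~p)), w0   [~<>-rule on 5 via w0Rw0]
7. ~r, w0   [~->-rule on 6]
8. ~(~q -> ~p), w0   [~->-rule on 6]
9. ~q, w0   [~->-rule on 8]
10. p, w0   [~->-rule on 8]
11. <>(~r -> (~q -> ~p)), w1   [<>-rule on 4: fresh world w1, w0Rw1]
12. ~(~r -> (~q -> ~p)), w1   [~<>-rule on 5 via w0Rw1]
13. ~r, w1   [~->-rule on 12]
14. ~(~q -> ~p), w1   [~->-rule on 12]
15. ~q, w1   [~->-rule on 14]
16. p, w1   [~->-rule on 14]
17. ~r -> (~q -> ~p), w2   [<>-rule on 11: fresh world w2, w1Rw2]
18. ~(~r -> (~q -> ~p)), w2   [~<>-rule on 5 via w0Rw2]
19. ~r, w2   [~->-rule on 18]
20. ~(~q -> ~p), w2   [~->-rule on 18]
21. ~q, w2   [~->-rule on 20]
22. p, w2   [~->-rule on 20]
23. ~q -> ~p, w2   [->-rule on 17 (branches; this branch)]
24. ~p, w2   [->-rule on 23 (branches; this branch)]
Accessibility: w0Rw0, w0Rw1, w0Rw2, w1Rw1, w1Rw2, w2Rw2
Branch closes: p and ~p both at w2.
Every branch closes (one shown): unsatisfiable in S4, hence also in S5 (every S5-frame is an S4-frame).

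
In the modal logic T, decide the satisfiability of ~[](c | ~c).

Unsatisfiable

1. ~[](c | ~c), u
2. ~(c | ~c), v   [~[]-rule on 1: fresh world v, uRv]
3. ~c, v   [~|-rule on 2]
4. c, v   [~|-rule on 2]
Accessibility: uRu, uRv, vRv
Branch closes: c and ~c both at v.
(One branch shown.) All branches close.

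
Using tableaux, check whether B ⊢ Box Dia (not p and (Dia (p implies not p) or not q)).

Tableau for the negation not Box Dia (not p and (Dia (p implies not p) or not q)):
1. not Box Dia (not p and (Dia (p implies not p) or not q)), u
2. not Dia (not p and (Dia (p implies not p) or not q)), v
3. not (not p and (Dia (p implies not p) or not q)), u
4. not (not p and (Dia (p implies not p) or not q)), v
5. not (Dia (p implies not p) or not q), u
6. not Dia (p implies not p), u
7. q, u
8. not (p implies not p), u
9. p, u
10. not (p implies not p), v
11. p, v
12. not (Dia (p implies not p) or not q), v
13. not Dia (p implies not p), v
14. q, v
Accessibility: uRu, uRv, vRu, vRv
The negation has an open branch (countermodel exists).

No, not valid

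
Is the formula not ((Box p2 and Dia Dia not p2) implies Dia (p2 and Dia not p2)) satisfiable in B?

1. not ((Box p2 and Dia Dia not p2) implies Dia (p2 and Dia not p2)), w0
2. Box p2 and Dia Dia not p2, w0   [neg-implies-rule on 1]
3. not Dia (p2 and Dia not p2), w0   [neg-implies-rule on 1]
4. Box p2, w0   [and-rule on 2]
5. Dia Dia not p2, w0   [and-rule on 2]
6. not (p2 and Dia not p2), w0   [neg-Dia-rule on 3 via w0Rw0]
7. p2, w0   [Box-rule on 4 via w0Rw0]
8. not Dia not p2, w0   [neg-and-rule on 6 (branches; this branch)]
9. Dia not p2, w1   [Dia-rule on 5: fresh world w1, w0Rw1]
10. not (p2 and Dia not p2), w1   [neg-Dia-rule on 3 via w0Rw1]
11. p2, w1   [Box-rule on 4 via w0Rw1]
12. not Dia not p2, w1   [neg-and-rule on 10 (branches; this branch)]
13. not p2, w2   [Dia-rule on 9: fresh world w2, w1Rw2]
14. p2, w2   [neg-Dia-rule on 12 via w1Rw2]
Accessibility: w0Rw0, w0Rw1, w1Rw0, w1Rw1, w1Rw2, w2Rw1, w2Rw2
Branch closes: p2 and not p2 both at w2.
(One branch shown.) All branches close.

No, unsatisfiable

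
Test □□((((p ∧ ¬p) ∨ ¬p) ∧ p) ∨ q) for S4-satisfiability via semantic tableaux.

1. □□((((p ∧ ¬p) ∨ ¬p) ∧ p) ∨ q), u
2. □((((p ∧ ¬p) ∨ ¬p) ∧ p) ∨ q), u
3. (((p ∧ ¬p) ∨ ¬p) ∧ p) ∨ q, u
4. q, u
Accessibility: uRu

Satisfiable (open branch found)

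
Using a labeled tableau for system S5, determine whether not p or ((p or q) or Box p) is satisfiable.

1. not p or ((p or q) or Box p), u
2. (p or q) or Box p, u   [or-rule on 1 (branches; this branch)]
3. Box p, u   [or-rule on 2 (branches; this branch)]
4. p, u   [Box-rule on 3 via uRu]
Accessibility: uRu

Satisfiable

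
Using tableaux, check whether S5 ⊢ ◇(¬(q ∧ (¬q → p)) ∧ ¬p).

Tableau for the negation ¬◇(¬(q ∧ (¬q → p)) ∧ ¬p):
1. ¬◇(¬(q ∧ (¬q → p)) ∧ ¬p), u
2. ¬(¬(q ∧ (¬q → p)) ∧ ¬p), u   [¬◇-rule on 1 via uRu]
3. p, u   [¬∧-rule on 2 (branches; this branch)]
Accessibility: uRu
The negation has an open branch (countermodel exists).

Invalid (countermodel exists)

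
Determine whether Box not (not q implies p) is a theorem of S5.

Invalid (countermodel exists)

Tableau for the negation not Box not (not q implies p):
1. not Box not (not q implies p), 0
2. not q implies p, 1
3. p, 1
Accessibility: 0R0, 0R1, 1R0, 1R1
The negation has an open branch (countermodel exists).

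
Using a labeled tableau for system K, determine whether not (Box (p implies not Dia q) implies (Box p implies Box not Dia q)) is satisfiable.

1. not (Box (p implies not Dia q) implies (Box p implies Box not Dia q)), w0
2. Box (p implies not Dia q), w0   [neg-implies-rule on 1]
3. not (Box p implies Box not Dia q), w0   [neg-implies-rule on 1]
4. Box p, w0   [neg-implies-rule on 3]
5. not Box not Dia q, w0   [neg-implies-rule on 3]
6. Dia q, w1   [neg-Box-rule on 5: fresh world w1, w0Rw1]
7. p implies not Dia q, w1   [Box-rule on 2 via w0Rw1]
8. p, w1   [Box-rule on 4 via w0Rw1]
9. not Dia q, w1   [implies-rule on 7 (branches; this branch)]
10. q, w2   [Dia-rule on 6: fresh world w2, w1Rw2]
11. not q, w2   [neg-Dia-rule on 9 via w1Rw2]
Accessibility: w0Rw1, w1Rw2
Branch closes: q and not q both at w2.
All branches of the tableau close; one closing branch shown above.

Unsatisfiable (every branch closes)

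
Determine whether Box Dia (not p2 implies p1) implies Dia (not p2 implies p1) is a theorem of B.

Tableau for the negation not (Box Dia (not p2 implies p1) implies Dia (not p2 implies p1)):
1. not (Box Dia (not p2 implies p1) implies Dia (not p2 implies p1)), 0
2. Box Dia (not p2 implies p1), 0
3. not Dia (not p2 implies p1), 0
4. Dia (not p2 implies p1), 0
5. not (not p2 implies p1), 0
6. not p2, 0
7. not p1, 0
8. not p2 implies p1, 1
9. Dia (not p2 implies p1), 1
10. not (not p2 implies p1), 1
11. not p2, 1
12. not p1, 1
13. p1, 1
Accessibility: 0R0, 0R1, 1R0, 1R1
Branch closes: p1 and not p1 both at 1.
All branches of the negation close; one closing branch shown above.

Yes, valid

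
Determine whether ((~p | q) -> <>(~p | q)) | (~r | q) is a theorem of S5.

Tableau for the negation ~(((~p | q) -> <>(~p | q)) | (~r | q)):
1. ~(((~p | q) -> <>(~p | q)) | (~r | q)), 0
2. ~((~p | q) -> <>(~p | q)), 0   [~|-rule on 1]
3. ~(~r | q), 0   [~|-rule on 1]
4. ~p | q, 0   [~->-rule on 2]
5. ~<>(~p | q), 0   [~->-rule on 2]
6. r, 0   [~|-rule on 3]
7. ~q, 0   [~|-rule on 3]
8. ~(~p | q), 0   [~<>-rule on 5 via 0R0]
9. p, 0   [~|-rule on 8]
10. q, 0   [|-rule on 4 (branches; this branch)]
Accessibility: 0R0
Branch closes: q and ~q both at 0.
All branches of the negation close; one closing branch shown above.

Valid in S5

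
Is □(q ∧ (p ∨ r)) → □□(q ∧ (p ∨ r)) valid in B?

No, not valid

Tableau for the negation ¬(□(q ∧ (p ∨ r)) → □□(q ∧ (p ∨ r))):
1. ¬(□(q ∧ (p ∨ r)) → □□(q ∧ (p ∨ r))), u
2. □(q ∧ (p ∨ r)), u   [¬→-rule on 1]
3. ¬□□(q ∧ (p ∨ r)), u   [¬→-rule on 1]
4. q ∧ (p ∨ r), u   [□-rule on 2 via uRu]
5. q, u   [∧-rule on 4]
6. p ∨ r, u   [∧-rule on 4]
7. r, u   [∨-rule on 6 (branches; this branch)]
8. ¬□(q ∧ (p ∨ r)), v   [¬□-rule on 3: fresh world v, uRv]
9. q ∧ (p ∨ r), v   [□-rule on 2 via uRv]
10. q, v   [∧-rule on 9]
11. p ∨ r, v   [∧-rule on 9]
12. r, v   [∨-rule on 11 (branches; this branch)]
13. ¬(q ∧ (p ∨ r)), w   [¬□-rule on 8: fresh world w, vRw]
14. ¬(p ∨ r), w   [¬∧-rule on 13 (branches; this branch)]
15. ¬p, w   [¬∨-rule on 14]
16. ¬r, w   [¬∨-rule on 14]
Accessibility: uRu, uRv, vRu, vRv, vRw, wRv, wRw
The negation has an open branch (countermodel exists).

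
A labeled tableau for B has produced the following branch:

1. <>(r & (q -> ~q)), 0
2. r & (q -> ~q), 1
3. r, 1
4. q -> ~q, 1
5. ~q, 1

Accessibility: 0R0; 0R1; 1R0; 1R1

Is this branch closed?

No atom appears with both signs at the same world.

Not closed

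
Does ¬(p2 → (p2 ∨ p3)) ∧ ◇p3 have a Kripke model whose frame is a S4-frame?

1. ¬(p2 → (p2 ∨ p3)) ∧ ◇p3, w0
2. ¬(p2 → (p2 ∨ p3)), w0
3. ◇p3, w0
4. p2, w0
5. ¬(p2 ∨ p3), w0
6. ¬p2, w0
7. ¬p3, w0
Accessibility: w0Rw0
Branch closes: p2 and ¬p2 both at w0.
(One branch shown.) All branches close.

No, unsatisfiable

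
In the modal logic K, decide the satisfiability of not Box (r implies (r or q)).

1. not Box (r implies (r or q)), w0
2. not (r implies (r or q)), w1
3. r, w1
4. not (r or q), w1
5. not r, w1
6. not q, w1
Accessibility: w0Rw1
Branch closes: r and not r both at w1.
Every branch closes; the branch above is one of them.

No, unsatisfiable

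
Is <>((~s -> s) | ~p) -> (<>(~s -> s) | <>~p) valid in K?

Yes, valid

Tableau for the negation ~(<>((~s -> s) | ~p) -> (<>(~s -> s) | <>~p)):
1. ~(<>((~s -> s) | ~p) -> (<>(~s -> s) | <>~p)), 0
2. <>((~s -> s) | ~p), 0
3. ~(<>(~s -> s) | <>~p), 0
4. ~<>(~s -> s), 0
5. ~<>~p, 0
6. (~s -> s) | ~p, 1
7. ~(~s -> s), 1
8. ~s, 1
9. p, 1
10. ~s -> s, 1
11. s, 1
Accessibility: 0R1
Branch closes: s and ~s both at 1.
All branches of the negation close; one closing branch shown above.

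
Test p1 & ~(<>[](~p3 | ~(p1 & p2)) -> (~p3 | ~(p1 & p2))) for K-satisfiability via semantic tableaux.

1. p1 & ~(<>[](~p3 | ~(p1 & p2)) -> (~p3 | ~(p1 & p2))), w0
2. p1, w0
3. ~(<>[](~p3 | ~(p1 & p2)) -> (~p3 | ~(p1 & p2))), w0
4. <>[](~p3 | ~(p1 & p2)), w0
5. ~(~p3 | ~(p1 & p2)), w0
6. p3, w0
7. p1 & p2, w0
8. p2, w0
9. [](~p3 | ~(p1 & p2)), w1
Accessibility: w0Rw1

Satisfiable (open branch found)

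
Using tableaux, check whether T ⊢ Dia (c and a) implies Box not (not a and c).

Not valid

Tableau for the negation not (Dia (c and a) implies Box not (not a and c)):
1. not (Dia (c and a) implies Box not (not a and c)), w0
2. Dia (c and a), w0   [neg-implies-rule on 1]
3. not Box not (not a and c), w0   [neg-implies-rule on 1]
4. c and a, w1   [Dia-rule on 2: fresh world w1, w0Rw1]
5. c, w1   [and-rule on 4]
6. a, w1   [and-rule on 4]
7. not a and c, w2   [neg-Box-rule on 3: fresh world w2, w0Rw2]
8. not a, w2   [and-rule on 7]
9. c, w2   [and-rule on 7]
Accessibility: w0Rw0, w0Rw1, w0Rw2, w1Rw1, w2Rw2
The negation has an open branch (countermodel exists).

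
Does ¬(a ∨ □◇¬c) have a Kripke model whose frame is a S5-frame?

1. ¬(a ∨ □◇¬c), u
2. ¬a, u
3. ¬□◇¬c, u
4. ¬◇¬c, v
5. c, u
6. c, v
Accessibility: uRu, uRv, vRu, vRv

Satisfiable (open branch found)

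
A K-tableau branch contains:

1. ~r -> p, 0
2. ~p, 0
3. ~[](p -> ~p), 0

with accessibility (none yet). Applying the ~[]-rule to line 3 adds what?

a fresh world 1 with 0R1, and ~(p -> ~p) at 1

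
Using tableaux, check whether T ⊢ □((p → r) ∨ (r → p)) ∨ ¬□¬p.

Yes, valid

Tableau for the negation ¬(□((p → r) ∨ (r → p)) ∨ ¬□¬p):
1. ¬(□((p → r) ∨ (r → p)) ∨ ¬□¬p), 0
2. ¬□((p → r) ∨ (r → p)), 0
3. □¬p, 0
4. ¬p, 0
5. ¬((p → r) ∨ (r → p)), 1
6. ¬(p → r), 1
7. ¬(r → p), 1
8. p, 1
9. ¬r, 1
10. r, 1
11. ¬p, 1
Accessibility: 0R0, 0R1, 1R1
Branch closes: r and ¬r both at 1.
Every branch of the negation's tableau closes; the branch above is one of them.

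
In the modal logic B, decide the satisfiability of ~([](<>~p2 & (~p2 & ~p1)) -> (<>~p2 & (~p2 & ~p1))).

1. ~([](<>~p2 & (~p2 & ~p1)) -> (<>~p2 & (~p2 & ~p1))), u
2. [](<>~p2 & (~p2 & ~p1)), u
3. ~(<>~p2 & (~p2 & ~p1)), u
4. <>~p2 & (~p2 & ~p1), u
5. <>~p2, u
6. ~p2 & ~p1, u
7. ~p2, u
8. ~p1, u
9. ~(~p2 & ~p1), u
10. p1, u
Accessibility: uRu
Branch closes: p1 and ~p1 both at u.
Every branch closes; the branch above is one of them.

No, unsatisfiable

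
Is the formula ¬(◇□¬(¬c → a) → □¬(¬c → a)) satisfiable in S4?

Satisfiable

1. ¬(◇□¬(¬c → a) → □¬(¬c → a)), 0
2. ◇□¬(¬c → a), 0
3. ¬□¬(¬c → a), 0
4. □¬(¬c → a), 1
5. ¬(¬c → a), 1
6. ¬c, 1
7. ¬a, 1
8. ¬c → a, 2
9. a, 2
Accessibility: 0R0, 0R1, 0R2, 1R1, 2R2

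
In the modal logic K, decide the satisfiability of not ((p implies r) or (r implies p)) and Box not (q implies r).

Unsatisfiable

1. not ((p implies r) or (r implies p)) and Box not (q implies r), 0
2. not ((p implies r) or (r implies p)), 0
3. Box not (q implies r), 0
4. not (p implies r), 0
5. not (r implies p), 0
6. p, 0
7. not r, 0
8. r, 0
9. not p, 0
Branch closes: r and not r both at 0.
(One branch shown.) All branches close.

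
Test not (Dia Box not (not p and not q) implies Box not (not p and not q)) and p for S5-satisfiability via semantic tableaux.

Unsatisfiable

1. not (Dia Box not (not p and not q) implies Box not (not p and not q)) and p, 0
2. not (Dia Box not (not p and not q) implies Box not (not p and not q)), 0
3. p, 0
4. Dia Box not (not p and not q), 0
5. not Box not (not p and not q), 0
6. Box not (not p and not q), 1
7. not (not p and not q), 0
8. not (not p and not q), 1
9. q, 0
10. q, 1
11. not p and not q, 2
12. not p, 2
13. not q, 2
14. not (not p and not q), 2
15. q, 2
Accessibility: 0R0, 0R1, 0R2, 1R0, 1R1, 1R2, 2R0, 2R1, 2R2
Branch closes: q and not q both at 2.
Every branch closes; the branch above is one of them.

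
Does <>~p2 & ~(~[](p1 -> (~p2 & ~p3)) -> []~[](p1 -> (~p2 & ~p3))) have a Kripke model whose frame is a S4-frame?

1. <>~p2 & ~(~[](p1 -> (~p2 & ~p3)) -> []~[](p1 -> (~p2 & ~p3))), w0
2. <>~p2, w0
3. ~(~[](p1 -> (~p2 & ~p3)) -> []~[](p1 -> (~p2 & ~p3))), w0
4. ~[](p1 -> (~p2 & ~p3)), w0
5. ~[]~[](p1 -> (~p2 & ~p3)), w0
6. ~p2, w1
7. ~(p1 -> (~p2 & ~p3)), w2
8. p1, w2
9. ~(~p2 & ~p3), w2
10. p3, w2
11. [](p1 -> (~p2 & ~p3)), w3
12. p1 -> (~p2 & ~p3), w3
13. ~p2 & ~p3, w3
14. ~p2, w3
15. ~p3, w3
Accessibility: w0Rw0, w0Rw1, w0Rw2, w0Rw3, w1Rw1, w2Rw2, w3Rw3

Yes, satisfiable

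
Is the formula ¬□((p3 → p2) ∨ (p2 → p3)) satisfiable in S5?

No, unsatisfiable

1. ¬□((p3 → p2) ∨ (p2 → p3)), w0
2. ¬((p3 → p2) ∨ (p2 → p3)), w1
3. ¬(p3 → p2), w1
4. ¬(p2 → p3), w1
5. p3, w1
6. ¬p2, w1
7. p2, w1
8. ¬p3, w1
Accessibility: w0Rw0, w0Rw1, w1Rw0, w1Rw1
Branch closes: p2 and ¬p2 both at w1.
(One branch shown.) All branches close.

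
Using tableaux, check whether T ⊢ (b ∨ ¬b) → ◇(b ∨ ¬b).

Valid in T

Tableau for the negation ¬((b ∨ ¬b) → ◇(b ∨ ¬b)):
1. ¬((b ∨ ¬b) → ◇(b ∨ ¬b)), w0
2. b ∨ ¬b, w0
3. ¬◇(b ∨ ¬b), w0
4. ¬(b ∨ ¬b), w0
5. ¬b, w0
6. b, w0
Accessibility: w0Rw0
Branch closes: b and ¬b both at w0.
All branches of the negation close; one closing branch shown above.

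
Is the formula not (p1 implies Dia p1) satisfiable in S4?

1. not (p1 implies Dia p1), 0
2. p1, 0
3. not Dia p1, 0
4. not p1, 0
Accessibility: 0R0
Branch closes: p1 and not p1 both at 0.
(One branch shown.) All branches close.

Unsatisfiable (every branch closes)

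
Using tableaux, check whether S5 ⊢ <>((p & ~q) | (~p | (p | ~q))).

Tableau for the negation ~<>((p & ~q) | (~p | (p | ~q))):
1. ~<>((p & ~q) | (~p | (p | ~q))), 0
2. ~((p & ~q) | (~p | (p | ~q))), 0   [~<>-rule on 1 via 0R0]
3. ~(p & ~q), 0   [~|-rule on 2]
4. ~(~p | (p | ~q)), 0   [~|-rule on 2]
5. p, 0   [~|-rule on 4]
6. ~(p | ~q), 0   [~|-rule on 4]
7. ~p, 0   [~|-rule on 6]
8. q, 0   [~|-rule on 6]
Accessibility: 0R0
Branch closes: p and ~p both at 0.
All branches of the negation close; one closing branch shown above.

Valid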